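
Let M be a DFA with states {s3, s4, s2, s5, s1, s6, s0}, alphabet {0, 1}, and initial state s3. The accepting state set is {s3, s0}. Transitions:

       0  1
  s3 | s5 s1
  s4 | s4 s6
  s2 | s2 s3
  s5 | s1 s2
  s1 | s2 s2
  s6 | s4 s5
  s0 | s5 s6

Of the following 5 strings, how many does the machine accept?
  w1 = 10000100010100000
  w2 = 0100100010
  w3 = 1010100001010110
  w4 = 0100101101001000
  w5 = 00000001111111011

w1: Trace: s3 -1-> s1 -0-> s2 -0-> s2 -0-> s2 -0-> s2 -1-> s3 -0-> s5 -0-> s1 -0-> s2 -1-> s3 -0-> s5 -1-> s2 -0-> s2 -0-> s2 -0-> s2 -0-> s2 -0-> s2  → end s2, rejected
w2: Trace: s3 -0-> s5 -1-> s2 -0-> s2 -0-> s2 -1-> s3 -0-> s5 -0-> s1 -0-> s2 -1-> s3 -0-> s5  → end s5, rejected
w3: Trace: s3 -1-> s1 -0-> s2 -1-> s3 -0-> s5 -1-> s2 -0-> s2 -0-> s2 -0-> s2 -0-> s2 -1-> s3 -0-> s5 -1-> s2 -0-> s2 -1-> s3 -1-> s1 -0-> s2  → end s2, rejected
w4: Trace: s3 -0-> s5 -1-> s2 -0-> s2 -0-> s2 -1-> s3 -0-> s5 -1-> s2 -1-> s3 -0-> s5 -1-> s2 -0-> s2 -0-> s2 -1-> s3 -0-> s5 -0-> s1 -0-> s2  → end s2, rejected
w5: Trace: s3 -0-> s5 -0-> s1 -0-> s2 -0-> s2 -0-> s2 -0-> s2 -0-> s2 -1-> s3 -1-> s1 -1-> s2 -1-> s3 -1-> s1 -1-> s2 -1-> s3 -0-> s5 -1-> s2 -1-> s3  → end s3, accepted

1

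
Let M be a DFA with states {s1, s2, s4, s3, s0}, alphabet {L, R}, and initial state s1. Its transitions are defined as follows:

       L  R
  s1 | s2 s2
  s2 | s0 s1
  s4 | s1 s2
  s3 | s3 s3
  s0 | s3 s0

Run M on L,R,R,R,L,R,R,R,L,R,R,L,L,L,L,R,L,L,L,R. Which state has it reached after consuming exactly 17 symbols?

start at s1
read 'L': s1 → s2
read 'R': s2 → s1
read 'R': s1 → s2
read 'R': s2 → s1
read 'L': s1 → s2
read 'R': s2 → s1
read 'R': s1 → s2
read 'R': s2 → s1
read 'L': s1 → s2
read 'R': s2 → s1
read 'R': s1 → s2
read 'L': s2 → s0
read 'L': s0 → s3
read 'L': s3 → s3
read 'L': s3 → s3
read 'R': s3 → s3
read 'L': s3 → s3
After 17 symbols: s3.

s3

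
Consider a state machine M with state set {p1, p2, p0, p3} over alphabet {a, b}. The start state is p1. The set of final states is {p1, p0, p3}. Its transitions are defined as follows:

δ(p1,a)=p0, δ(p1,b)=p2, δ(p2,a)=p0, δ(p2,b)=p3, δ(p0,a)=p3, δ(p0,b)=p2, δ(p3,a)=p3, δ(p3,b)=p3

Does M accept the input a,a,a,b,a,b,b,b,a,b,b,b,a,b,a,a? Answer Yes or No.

p1 → p0 → p3 → p3 → p3 → p3 → p3 → p3 → p3 → p3 → p3 → p3 → p3 → p3 → p3 → p3 → p3
End state p3 is accepting.

Yes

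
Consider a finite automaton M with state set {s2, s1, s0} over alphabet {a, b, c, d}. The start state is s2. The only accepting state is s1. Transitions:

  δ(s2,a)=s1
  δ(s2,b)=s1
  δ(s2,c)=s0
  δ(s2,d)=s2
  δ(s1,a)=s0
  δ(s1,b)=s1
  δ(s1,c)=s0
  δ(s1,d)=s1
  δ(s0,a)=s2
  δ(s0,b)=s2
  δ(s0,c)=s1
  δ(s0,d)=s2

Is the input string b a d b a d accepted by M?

No

Trace: s2 -b-> s1 -a-> s0 -d-> s2 -b-> s1 -a-> s0 -d-> s2
End state s2 is not accepting.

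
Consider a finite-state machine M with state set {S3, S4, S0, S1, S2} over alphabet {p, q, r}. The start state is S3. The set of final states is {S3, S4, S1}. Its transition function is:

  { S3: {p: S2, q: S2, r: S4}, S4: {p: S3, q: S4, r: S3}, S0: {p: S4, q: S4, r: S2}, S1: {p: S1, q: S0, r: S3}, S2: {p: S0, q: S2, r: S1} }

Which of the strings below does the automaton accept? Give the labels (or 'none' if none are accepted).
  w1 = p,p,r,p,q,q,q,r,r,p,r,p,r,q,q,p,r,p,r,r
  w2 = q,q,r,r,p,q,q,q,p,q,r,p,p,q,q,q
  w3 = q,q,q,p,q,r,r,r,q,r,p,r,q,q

w1, w2

w1: Trace: S3 -p-> S2 -p-> S0 -r-> S2 -p-> S0 -q-> S4 -q-> S4 -q-> S4 -r-> S3 -r-> S4 -p-> S3 -r-> S4 -p-> S3 -r-> S4 -q-> S4 -q-> S4 -p-> S3 -r-> S4 -p-> S3 -r-> S4 -r-> S3  → end S3, accepted
w2: Trace: S3 -q-> S2 -q-> S2 -r-> S1 -r-> S3 -p-> S2 -q-> S2 -q-> S2 -q-> S2 -p-> S0 -q-> S4 -r-> S3 -p-> S2 -p-> S0 -q-> S4 -q-> S4 -q-> S4  → end S4, accepted
w3: Trace: S3 -q-> S2 -q-> S2 -q-> S2 -p-> S0 -q-> S4 -r-> S3 -r-> S4 -r-> S3 -q-> S2 -r-> S1 -p-> S1 -r-> S3 -q-> S2 -q-> S2  → end S2, rejected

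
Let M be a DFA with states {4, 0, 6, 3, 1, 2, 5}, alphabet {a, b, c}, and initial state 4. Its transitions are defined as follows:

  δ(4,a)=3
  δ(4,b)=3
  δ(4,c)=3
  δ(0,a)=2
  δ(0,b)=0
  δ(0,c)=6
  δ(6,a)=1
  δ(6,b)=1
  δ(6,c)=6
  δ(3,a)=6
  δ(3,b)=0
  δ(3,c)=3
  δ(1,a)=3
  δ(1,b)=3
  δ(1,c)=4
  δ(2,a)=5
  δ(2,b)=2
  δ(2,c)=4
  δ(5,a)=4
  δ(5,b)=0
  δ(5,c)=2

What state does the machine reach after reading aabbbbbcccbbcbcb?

4 → 3 → 6 → 1 → 3 → 0 → 0 → 0 → 6 → 6 → 6 → 1 → 3 → 3 → 0 → 6 → 1

1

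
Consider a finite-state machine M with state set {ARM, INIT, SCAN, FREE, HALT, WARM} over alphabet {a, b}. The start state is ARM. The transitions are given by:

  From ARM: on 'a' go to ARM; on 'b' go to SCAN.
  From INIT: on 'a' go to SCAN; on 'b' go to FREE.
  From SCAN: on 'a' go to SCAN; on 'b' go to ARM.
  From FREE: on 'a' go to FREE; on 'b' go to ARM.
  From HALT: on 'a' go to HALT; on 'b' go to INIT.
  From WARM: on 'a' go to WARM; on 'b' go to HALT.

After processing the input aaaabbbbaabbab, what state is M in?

SCAN

Trace: ARM -a-> ARM -a-> ARM -a-> ARM -a-> ARM -b-> SCAN -b-> ARM -b-> SCAN -b-> ARM -a-> ARM -a-> ARM -b-> SCAN -b-> ARM -a-> ARM -b-> SCAN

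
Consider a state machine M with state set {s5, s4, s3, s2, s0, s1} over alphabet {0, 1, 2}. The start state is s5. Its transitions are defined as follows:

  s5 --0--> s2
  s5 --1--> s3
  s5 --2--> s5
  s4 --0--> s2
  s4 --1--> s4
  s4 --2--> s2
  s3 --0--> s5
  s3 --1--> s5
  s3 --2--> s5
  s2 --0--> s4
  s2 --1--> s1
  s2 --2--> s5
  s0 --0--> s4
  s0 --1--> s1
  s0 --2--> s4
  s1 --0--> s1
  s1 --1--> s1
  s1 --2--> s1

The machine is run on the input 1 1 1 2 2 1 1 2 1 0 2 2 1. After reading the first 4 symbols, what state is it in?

s5

s5 → s3 → s5 → s3 → s5
After 4 symbols: s5.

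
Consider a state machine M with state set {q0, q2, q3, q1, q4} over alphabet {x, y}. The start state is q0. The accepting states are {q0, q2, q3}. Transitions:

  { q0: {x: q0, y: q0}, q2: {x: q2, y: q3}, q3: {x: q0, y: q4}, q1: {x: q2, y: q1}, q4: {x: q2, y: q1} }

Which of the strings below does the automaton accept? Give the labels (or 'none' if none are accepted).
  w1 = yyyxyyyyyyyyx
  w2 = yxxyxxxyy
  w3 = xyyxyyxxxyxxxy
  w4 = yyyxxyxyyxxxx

w1:
  start at q0
  read 'y': q0 → q0
  read 'y': q0 → q0
  read 'y': q0 → q0
  read 'x': q0 → q0
  read 'y': q0 → q0
  read 'y': q0 → q0
  read 'y': q0 → q0
  read 'y': q0 → q0
  read 'y': q0 → q0
  read 'y': q0 → q0
  read 'y': q0 → q0
  read 'y': q0 → q0
  read 'x': q0 → q0
  end q0, accepted
w2:
  start at q0
  read 'y': q0 → q0
  read 'x': q0 → q0
  read 'x': q0 → q0
  read 'y': q0 → q0
  read 'x': q0 → q0
  read 'x': q0 → q0
  read 'x': q0 → q0
  read 'y': q0 → q0
  read 'y': q0 → q0
  end q0, accepted
w3:
  start at q0
  read 'x': q0 → q0
  read 'y': q0 → q0
  read 'y': q0 → q0
  read 'x': q0 → q0
  read 'y': q0 → q0
  read 'y': q0 → q0
  read 'x': q0 → q0
  read 'x': q0 → q0
  read 'x': q0 → q0
  read 'y': q0 → q0
  read 'x': q0 → q0
  read 'x': q0 → q0
  read 'x': q0 → q0
  read 'y': q0 → q0
  end q0, accepted
w4:
  start at q0
  read 'y': q0 → q0
  read 'y': q0 → q0
  read 'y': q0 → q0
  read 'x': q0 → q0
  read 'x': q0 → q0
  read 'y': q0 → q0
  read 'x': q0 → q0
  read 'y': q0 → q0
  read 'y': q0 → q0
  read 'x': q0 → q0
  read 'x': q0 → q0
  read 'x': q0 → q0
  read 'x': q0 → q0
  end q0, accepted

w1, w2, w3, w4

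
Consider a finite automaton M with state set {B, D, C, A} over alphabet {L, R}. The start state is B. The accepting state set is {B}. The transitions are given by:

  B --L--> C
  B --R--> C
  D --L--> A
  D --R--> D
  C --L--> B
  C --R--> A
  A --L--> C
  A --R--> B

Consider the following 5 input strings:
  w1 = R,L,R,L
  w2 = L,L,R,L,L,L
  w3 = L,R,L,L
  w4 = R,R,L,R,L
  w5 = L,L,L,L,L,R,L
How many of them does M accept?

w1: B → C → B → C → B  → end B, accepted
w2: B → C → B → C → B → C → B  → end B, accepted
w3: B → C → A → C → B  → end B, accepted
w4: B → C → A → C → A → C  → end C, rejected
w5: B → C → B → C → B → C → A → C  → end C, rejected

3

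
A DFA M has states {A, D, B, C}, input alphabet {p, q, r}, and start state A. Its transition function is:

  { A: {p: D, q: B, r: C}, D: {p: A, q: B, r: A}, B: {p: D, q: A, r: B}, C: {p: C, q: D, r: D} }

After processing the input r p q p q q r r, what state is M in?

D

start at A
read 'r': A → C
read 'p': C → C
read 'q': C → D
read 'p': D → A
read 'q': A → B
read 'q': B → A
read 'r': A → C
read 'r': C → D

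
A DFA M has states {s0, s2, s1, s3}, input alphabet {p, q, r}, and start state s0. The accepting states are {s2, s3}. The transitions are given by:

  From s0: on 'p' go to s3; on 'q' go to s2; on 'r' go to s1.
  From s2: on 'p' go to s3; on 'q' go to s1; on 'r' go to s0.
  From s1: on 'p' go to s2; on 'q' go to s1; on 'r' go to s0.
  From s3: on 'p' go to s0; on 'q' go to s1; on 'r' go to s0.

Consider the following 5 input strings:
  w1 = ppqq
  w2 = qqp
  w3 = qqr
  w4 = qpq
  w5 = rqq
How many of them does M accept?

1

w1: Trace: s0 -p-> s3 -p-> s0 -q-> s2 -q-> s1  → end s1, rejected
w2: Trace: s0 -q-> s2 -q-> s1 -p-> s2  → end s2, accepted
w3: Trace: s0 -q-> s2 -q-> s1 -r-> s0  → end s0, rejected
w4: Trace: s0 -q-> s2 -p-> s3 -q-> s1  → end s1, rejected
w5: Trace: s0 -r-> s1 -q-> s1 -q-> s1  → end s1, rejected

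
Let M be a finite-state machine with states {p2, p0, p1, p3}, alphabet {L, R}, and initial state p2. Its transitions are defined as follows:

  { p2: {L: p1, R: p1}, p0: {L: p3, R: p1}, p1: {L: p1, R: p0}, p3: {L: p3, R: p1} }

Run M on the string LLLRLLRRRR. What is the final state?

Trace: p2 -L-> p1 -L-> p1 -L-> p1 -R-> p0 -L-> p3 -L-> p3 -R-> p1 -R-> p0 -R-> p1 -R-> p0

p0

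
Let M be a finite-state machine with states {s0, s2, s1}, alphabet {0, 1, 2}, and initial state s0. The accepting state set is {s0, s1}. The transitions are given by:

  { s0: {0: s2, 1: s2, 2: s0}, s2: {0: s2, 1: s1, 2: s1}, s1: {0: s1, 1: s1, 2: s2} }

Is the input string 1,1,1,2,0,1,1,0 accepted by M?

Yes

s0 → s2 → s1 → s1 → s2 → s2 → s1 → s1 → s1
End state s1 is accepting.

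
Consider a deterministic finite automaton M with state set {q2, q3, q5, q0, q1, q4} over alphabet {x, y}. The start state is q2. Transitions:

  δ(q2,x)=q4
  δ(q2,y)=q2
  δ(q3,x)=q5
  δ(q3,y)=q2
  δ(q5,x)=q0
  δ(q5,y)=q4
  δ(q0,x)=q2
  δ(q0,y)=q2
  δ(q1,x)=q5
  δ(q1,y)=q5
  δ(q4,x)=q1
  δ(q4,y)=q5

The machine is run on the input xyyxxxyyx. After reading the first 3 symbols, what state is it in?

q4

Trace: q2 -x-> q4 -y-> q5 -y-> q4
After 3 symbols: q4.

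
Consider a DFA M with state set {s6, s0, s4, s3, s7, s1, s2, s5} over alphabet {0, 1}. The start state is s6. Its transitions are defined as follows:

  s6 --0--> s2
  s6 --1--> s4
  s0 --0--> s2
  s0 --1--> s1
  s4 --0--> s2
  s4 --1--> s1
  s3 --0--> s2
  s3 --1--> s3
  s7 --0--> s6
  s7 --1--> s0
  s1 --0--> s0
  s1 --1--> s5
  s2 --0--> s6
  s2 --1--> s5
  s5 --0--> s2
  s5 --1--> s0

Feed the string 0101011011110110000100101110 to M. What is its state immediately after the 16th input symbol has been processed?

start at s6
read '0': s6 → s2
read '1': s2 → s5
read '0': s5 → s2
read '1': s2 → s5
read '0': s5 → s2
read '1': s2 → s5
read '1': s5 → s0
read '0': s0 → s2
read '1': s2 → s5
read '1': s5 → s0
read '1': s0 → s1
read '1': s1 → s5
read '0': s5 → s2
read '1': s2 → s5
read '1': s5 → s0
read '0': s0 → s2
After 16 symbols: s2.

s2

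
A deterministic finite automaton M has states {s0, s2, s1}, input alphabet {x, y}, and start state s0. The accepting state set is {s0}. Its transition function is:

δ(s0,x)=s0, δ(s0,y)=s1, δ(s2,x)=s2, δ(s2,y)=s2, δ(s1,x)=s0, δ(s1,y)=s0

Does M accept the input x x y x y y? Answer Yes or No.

s0 → s0 → s0 → s1 → s0 → s1 → s0
End state s0 is accepting.

Yes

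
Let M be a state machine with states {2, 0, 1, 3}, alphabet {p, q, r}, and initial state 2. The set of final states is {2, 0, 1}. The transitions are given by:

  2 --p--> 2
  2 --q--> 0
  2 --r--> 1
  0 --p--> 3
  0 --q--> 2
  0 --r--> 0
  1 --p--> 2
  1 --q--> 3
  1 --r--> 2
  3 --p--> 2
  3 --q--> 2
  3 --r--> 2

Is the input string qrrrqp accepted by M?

Yes

Trace: 2 -q-> 0 -r-> 0 -r-> 0 -r-> 0 -q-> 2 -p-> 2
End state 2 is accepting.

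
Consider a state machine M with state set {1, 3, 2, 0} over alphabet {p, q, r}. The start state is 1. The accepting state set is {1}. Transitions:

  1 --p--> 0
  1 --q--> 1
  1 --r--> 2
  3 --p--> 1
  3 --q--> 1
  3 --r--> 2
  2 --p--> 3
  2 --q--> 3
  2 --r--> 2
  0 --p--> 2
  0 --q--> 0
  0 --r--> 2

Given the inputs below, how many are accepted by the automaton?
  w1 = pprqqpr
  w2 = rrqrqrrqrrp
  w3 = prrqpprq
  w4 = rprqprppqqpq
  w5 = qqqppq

0

w1: Trace: 1 -p-> 0 -p-> 2 -r-> 2 -q-> 3 -q-> 1 -p-> 0 -r-> 2  → end 2, rejected
w2: Trace: 1 -r-> 2 -r-> 2 -q-> 3 -r-> 2 -q-> 3 -r-> 2 -r-> 2 -q-> 3 -r-> 2 -r-> 2 -p-> 3  → end 3, rejected
w3: Trace: 1 -p-> 0 -r-> 2 -r-> 2 -q-> 3 -p-> 1 -p-> 0 -r-> 2 -q-> 3  → end 3, rejected
w4: Trace: 1 -r-> 2 -p-> 3 -r-> 2 -q-> 3 -p-> 1 -r-> 2 -p-> 3 -p-> 1 -q-> 1 -q-> 1 -p-> 0 -q-> 0  → end 0, rejected
w5: Trace: 1 -q-> 1 -q-> 1 -q-> 1 -p-> 0 -p-> 2 -q-> 3  → end 3, rejected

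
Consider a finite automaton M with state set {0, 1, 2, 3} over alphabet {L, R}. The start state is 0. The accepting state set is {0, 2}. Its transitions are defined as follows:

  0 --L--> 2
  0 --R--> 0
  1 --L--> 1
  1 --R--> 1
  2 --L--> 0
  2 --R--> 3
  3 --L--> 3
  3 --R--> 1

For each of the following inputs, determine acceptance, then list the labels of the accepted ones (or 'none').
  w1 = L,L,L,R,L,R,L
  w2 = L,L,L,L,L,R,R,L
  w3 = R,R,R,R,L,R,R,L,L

w1:
  start at 0
  read 'L': 0 → 2
  read 'L': 2 → 0
  read 'L': 0 → 2
  read 'R': 2 → 3
  read 'L': 3 → 3
  read 'R': 3 → 1
  read 'L': 1 → 1
  end 1, rejected
w2:
  start at 0
  read 'L': 0 → 2
  read 'L': 2 → 0
  read 'L': 0 → 2
  read 'L': 2 → 0
  read 'L': 0 → 2
  read 'R': 2 → 3
  read 'R': 3 → 1
  read 'L': 1 → 1
  end 1, rejected
w3:
  start at 0
  read 'R': 0 → 0
  read 'R': 0 → 0
  read 'R': 0 → 0
  read 'R': 0 → 0
  read 'L': 0 → 2
  read 'R': 2 → 3
  read 'R': 3 → 1
  read 'L': 1 → 1
  read 'L': 1 → 1
  end 1, rejected

none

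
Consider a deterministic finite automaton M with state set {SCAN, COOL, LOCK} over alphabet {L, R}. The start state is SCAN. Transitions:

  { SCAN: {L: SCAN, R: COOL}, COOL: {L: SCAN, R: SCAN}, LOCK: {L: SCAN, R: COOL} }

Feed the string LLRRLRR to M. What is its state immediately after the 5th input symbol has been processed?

start at SCAN
read 'L': SCAN → SCAN
read 'L': SCAN → SCAN
read 'R': SCAN → COOL
read 'R': COOL → SCAN
read 'L': SCAN → SCAN
After 5 symbols: SCAN.

SCAN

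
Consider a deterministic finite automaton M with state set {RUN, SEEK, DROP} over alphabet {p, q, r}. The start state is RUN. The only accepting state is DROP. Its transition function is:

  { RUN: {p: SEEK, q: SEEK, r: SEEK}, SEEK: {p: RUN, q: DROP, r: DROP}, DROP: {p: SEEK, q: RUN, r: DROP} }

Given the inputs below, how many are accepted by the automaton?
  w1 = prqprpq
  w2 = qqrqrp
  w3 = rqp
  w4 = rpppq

1

w1:
  start at RUN
  read 'p': RUN → SEEK
  read 'r': SEEK → DROP
  read 'q': DROP → RUN
  read 'p': RUN → SEEK
  read 'r': SEEK → DROP
  read 'p': DROP → SEEK
  read 'q': SEEK → DROP
  end DROP, accepted
w2:
  start at RUN
  read 'q': RUN → SEEK
  read 'q': SEEK → DROP
  read 'r': DROP → DROP
  read 'q': DROP → RUN
  read 'r': RUN → SEEK
  read 'p': SEEK → RUN
  end RUN, rejected
w3:
  start at RUN
  read 'r': RUN → SEEK
  read 'q': SEEK → DROP
  read 'p': DROP → SEEK
  end SEEK, rejected
w4:
  start at RUN
  read 'r': RUN → SEEK
  read 'p': SEEK → RUN
  read 'p': RUN → SEEK
  read 'p': SEEK → RUN
  read 'q': RUN → SEEK
  end SEEK, rejected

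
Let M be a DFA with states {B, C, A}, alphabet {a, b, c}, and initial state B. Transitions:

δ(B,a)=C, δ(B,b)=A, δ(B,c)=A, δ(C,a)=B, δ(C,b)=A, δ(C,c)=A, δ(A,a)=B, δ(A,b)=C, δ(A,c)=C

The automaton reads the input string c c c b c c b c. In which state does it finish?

C

start at B
read 'c': B → A
read 'c': A → C
read 'c': C → A
read 'b': A → C
read 'c': C → A
read 'c': A → C
read 'b': C → A
read 'c': A → C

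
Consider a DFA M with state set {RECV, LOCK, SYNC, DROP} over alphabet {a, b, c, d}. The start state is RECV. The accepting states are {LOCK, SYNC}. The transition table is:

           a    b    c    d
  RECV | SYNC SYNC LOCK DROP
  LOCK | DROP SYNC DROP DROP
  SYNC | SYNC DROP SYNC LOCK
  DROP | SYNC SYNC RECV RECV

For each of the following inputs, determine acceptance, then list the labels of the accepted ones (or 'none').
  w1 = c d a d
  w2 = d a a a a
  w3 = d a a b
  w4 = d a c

w1, w2, w4

w1: Trace: RECV -c-> LOCK -d-> DROP -a-> SYNC -d-> LOCK  → end LOCK, accepted
w2: Trace: RECV -d-> DROP -a-> SYNC -a-> SYNC -a-> SYNC -a-> SYNC  → end SYNC, accepted
w3: Trace: RECV -d-> DROP -a-> SYNC -a-> SYNC -b-> DROP  → end DROP, rejected
w4: Trace: RECV -d-> DROP -a-> SYNC -c-> SYNC  → end SYNC, accepted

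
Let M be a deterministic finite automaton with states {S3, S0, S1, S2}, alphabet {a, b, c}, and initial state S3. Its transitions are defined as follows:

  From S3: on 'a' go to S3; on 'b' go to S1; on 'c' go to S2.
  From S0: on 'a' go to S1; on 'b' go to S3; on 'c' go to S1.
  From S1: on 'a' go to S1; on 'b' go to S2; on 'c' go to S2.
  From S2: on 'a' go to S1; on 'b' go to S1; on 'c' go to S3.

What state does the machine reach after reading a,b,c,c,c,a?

Trace: S3 -a-> S3 -b-> S1 -c-> S2 -c-> S3 -c-> S2 -a-> S1

S1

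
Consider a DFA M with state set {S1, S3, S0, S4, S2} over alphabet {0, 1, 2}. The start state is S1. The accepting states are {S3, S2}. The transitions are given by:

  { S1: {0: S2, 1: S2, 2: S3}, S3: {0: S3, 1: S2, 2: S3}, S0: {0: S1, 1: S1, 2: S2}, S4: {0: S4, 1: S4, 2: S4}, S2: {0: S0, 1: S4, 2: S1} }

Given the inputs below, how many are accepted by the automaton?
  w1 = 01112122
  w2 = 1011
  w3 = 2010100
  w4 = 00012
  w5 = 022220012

1

w1: Trace: S1 -0-> S2 -1-> S4 -1-> S4 -1-> S4 -2-> S4 -1-> S4 -2-> S4 -2-> S4  → end S4, rejected
w2: Trace: S1 -1-> S2 -0-> S0 -1-> S1 -1-> S2  → end S2, accepted
w3: Trace: S1 -2-> S3 -0-> S3 -1-> S2 -0-> S0 -1-> S1 -0-> S2 -0-> S0  → end S0, rejected
w4: Trace: S1 -0-> S2 -0-> S0 -0-> S1 -1-> S2 -2-> S1  → end S1, rejected
w5: Trace: S1 -0-> S2 -2-> S1 -2-> S3 -2-> S3 -2-> S3 -0-> S3 -0-> S3 -1-> S2 -2-> S1  → end S1, rejected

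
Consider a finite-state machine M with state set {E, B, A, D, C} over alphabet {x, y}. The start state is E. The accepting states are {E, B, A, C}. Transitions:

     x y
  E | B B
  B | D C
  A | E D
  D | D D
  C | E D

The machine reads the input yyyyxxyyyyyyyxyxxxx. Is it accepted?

No

start at E
read 'y': E → B
read 'y': B → C
read 'y': C → D
read 'y': D → D
read 'x': D → D
read 'x': D → D
read 'y': D → D
read 'y': D → D
read 'y': D → D
read 'y': D → D
read 'y': D → D
read 'y': D → D
read 'y': D → D
read 'x': D → D
read 'y': D → D
read 'x': D → D
read 'x': D → D
read 'x': D → D
read 'x': D → D
End state D is not accepting.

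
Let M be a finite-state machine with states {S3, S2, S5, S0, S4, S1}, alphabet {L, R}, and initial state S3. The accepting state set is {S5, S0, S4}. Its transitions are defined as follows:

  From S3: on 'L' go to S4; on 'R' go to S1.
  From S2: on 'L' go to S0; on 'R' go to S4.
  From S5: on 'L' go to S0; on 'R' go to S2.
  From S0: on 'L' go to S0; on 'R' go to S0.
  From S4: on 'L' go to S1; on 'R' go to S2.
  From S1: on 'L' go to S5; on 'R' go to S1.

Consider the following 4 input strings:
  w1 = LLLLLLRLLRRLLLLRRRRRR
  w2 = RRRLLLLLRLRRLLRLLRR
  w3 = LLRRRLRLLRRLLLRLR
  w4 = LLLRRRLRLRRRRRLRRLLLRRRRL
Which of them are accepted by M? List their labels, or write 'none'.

w1: Trace: S3 -L-> S4 -L-> S1 -L-> S5 -L-> S0 -L-> S0 -L-> S0 -R-> S0 -L-> S0 -L-> S0 -R-> S0 -R-> S0 -L-> S0 -L-> S0 -L-> S0 -L-> S0 -R-> S0 -R-> S0 -R-> S0 -R-> S0 -R-> S0 -R-> S0  → end S0, accepted
w2: Trace: S3 -R-> S1 -R-> S1 -R-> S1 -L-> S5 -L-> S0 -L-> S0 -L-> S0 -L-> S0 -R-> S0 -L-> S0 -R-> S0 -R-> S0 -L-> S0 -L-> S0 -R-> S0 -L-> S0 -L-> S0 -R-> S0 -R-> S0  → end S0, accepted
w3: Trace: S3 -L-> S4 -L-> S1 -R-> S1 -R-> S1 -R-> S1 -L-> S5 -R-> S2 -L-> S0 -L-> S0 -R-> S0 -R-> S0 -L-> S0 -L-> S0 -L-> S0 -R-> S0 -L-> S0 -R-> S0  → end S0, accepted
w4: Trace: S3 -L-> S4 -L-> S1 -L-> S5 -R-> S2 -R-> S4 -R-> S2 -L-> S0 -R-> S0 -L-> S0 -R-> S0 -R-> S0 -R-> S0 -R-> S0 -R-> S0 -L-> S0 -R-> S0 -R-> S0 -L-> S0 -L-> S0 -L-> S0 -R-> S0 -R-> S0 -R-> S0 -R-> S0 -L-> S0  → end S0, accepted

w1, w2, w3, w4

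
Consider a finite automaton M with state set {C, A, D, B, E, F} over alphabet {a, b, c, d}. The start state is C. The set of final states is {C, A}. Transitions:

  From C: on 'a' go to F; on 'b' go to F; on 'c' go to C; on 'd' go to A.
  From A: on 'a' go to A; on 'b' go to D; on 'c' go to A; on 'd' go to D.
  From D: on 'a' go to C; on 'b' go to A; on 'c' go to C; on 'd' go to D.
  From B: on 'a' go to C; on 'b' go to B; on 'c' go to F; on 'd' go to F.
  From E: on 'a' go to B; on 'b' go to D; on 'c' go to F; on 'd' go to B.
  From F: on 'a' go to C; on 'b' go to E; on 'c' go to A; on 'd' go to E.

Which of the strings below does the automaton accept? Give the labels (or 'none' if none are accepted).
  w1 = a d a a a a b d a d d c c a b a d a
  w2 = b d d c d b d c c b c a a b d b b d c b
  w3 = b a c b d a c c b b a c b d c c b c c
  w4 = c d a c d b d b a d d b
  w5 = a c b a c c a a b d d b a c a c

w1, w3, w4, w5

w1: C → F → E → B → C → F → C → F → E → B → F → E → F → A → A → D → C → A → A  → end A, accepted
w2: C → F → E → B → F → E → D → D → C → C → F → A → A → A → D → D → A → D → D → C → F  → end F, rejected
w3: C → F → C → C → F → E → B → F → A → D → A → A → A → D → D → C → C → F → A → A  → end A, accepted
w4: C → C → A → A → A → D → A → D → A → A → D → D → A  → end A, accepted
w5: C → F → A → D → C → C → C → F → C → F → E → B → B → C → C → F → A  → end A, accepted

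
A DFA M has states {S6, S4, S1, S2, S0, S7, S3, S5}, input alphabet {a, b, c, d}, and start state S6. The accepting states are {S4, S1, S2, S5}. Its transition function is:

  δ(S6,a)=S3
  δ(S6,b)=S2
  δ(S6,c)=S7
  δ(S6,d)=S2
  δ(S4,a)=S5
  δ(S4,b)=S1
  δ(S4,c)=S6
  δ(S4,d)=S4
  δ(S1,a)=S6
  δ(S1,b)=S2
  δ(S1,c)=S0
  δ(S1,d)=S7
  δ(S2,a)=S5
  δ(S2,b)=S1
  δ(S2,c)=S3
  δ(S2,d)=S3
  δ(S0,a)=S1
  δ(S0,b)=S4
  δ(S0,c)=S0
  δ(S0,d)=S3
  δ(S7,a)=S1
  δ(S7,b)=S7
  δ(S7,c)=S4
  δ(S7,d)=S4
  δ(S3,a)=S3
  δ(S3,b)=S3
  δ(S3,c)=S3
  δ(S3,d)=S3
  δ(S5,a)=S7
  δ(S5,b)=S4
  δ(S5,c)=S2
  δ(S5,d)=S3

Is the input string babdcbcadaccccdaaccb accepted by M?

No

start at S6
read 'b': S6 → S2
read 'a': S2 → S5
read 'b': S5 → S4
read 'd': S4 → S4
read 'c': S4 → S6
read 'b': S6 → S2
read 'c': S2 → S3
read 'a': S3 → S3
read 'd': S3 → S3
read 'a': S3 → S3
read 'c': S3 → S3
read 'c': S3 → S3
read 'c': S3 → S3
read 'c': S3 → S3
read 'd': S3 → S3
read 'a': S3 → S3
read 'a': S3 → S3
read 'c': S3 → S3
read 'c': S3 → S3
read 'b': S3 → S3
End state S3 is not accepting.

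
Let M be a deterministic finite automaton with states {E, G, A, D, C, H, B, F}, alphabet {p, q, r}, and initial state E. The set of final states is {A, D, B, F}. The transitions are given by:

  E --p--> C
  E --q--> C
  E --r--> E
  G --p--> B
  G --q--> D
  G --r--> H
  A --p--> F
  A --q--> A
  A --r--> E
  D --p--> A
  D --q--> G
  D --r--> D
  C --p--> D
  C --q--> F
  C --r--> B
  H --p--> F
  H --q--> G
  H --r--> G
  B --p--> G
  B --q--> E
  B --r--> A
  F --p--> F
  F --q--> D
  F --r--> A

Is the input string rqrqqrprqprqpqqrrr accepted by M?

E → E → C → B → E → C → B → G → H → G → B → A → A → F → D → G → H → G → H
End state H is not accepting.

No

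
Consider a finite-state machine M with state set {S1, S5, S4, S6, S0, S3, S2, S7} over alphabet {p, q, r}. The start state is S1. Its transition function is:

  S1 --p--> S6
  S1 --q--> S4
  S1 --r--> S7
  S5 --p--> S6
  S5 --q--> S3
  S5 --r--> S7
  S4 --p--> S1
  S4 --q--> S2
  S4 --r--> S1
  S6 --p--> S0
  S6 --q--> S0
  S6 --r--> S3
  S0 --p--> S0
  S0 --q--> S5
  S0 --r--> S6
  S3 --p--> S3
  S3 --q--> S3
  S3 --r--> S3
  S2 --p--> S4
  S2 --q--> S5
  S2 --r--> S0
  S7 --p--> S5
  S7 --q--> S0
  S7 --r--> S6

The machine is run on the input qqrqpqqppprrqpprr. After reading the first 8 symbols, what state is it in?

Trace: S1 -q-> S4 -q-> S2 -r-> S0 -q-> S5 -p-> S6 -q-> S0 -q-> S5 -p-> S6
After 8 symbols: S6.

S6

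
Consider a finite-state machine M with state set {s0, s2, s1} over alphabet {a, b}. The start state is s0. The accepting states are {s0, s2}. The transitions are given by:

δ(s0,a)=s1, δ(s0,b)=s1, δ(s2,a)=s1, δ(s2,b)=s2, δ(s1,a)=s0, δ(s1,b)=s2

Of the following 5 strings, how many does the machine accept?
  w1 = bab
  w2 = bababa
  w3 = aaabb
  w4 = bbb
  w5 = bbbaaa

w1: s0 → s1 → s0 → s1  → end s1, rejected
w2: s0 → s1 → s0 → s1 → s0 → s1 → s0  → end s0, accepted
w3: s0 → s1 → s0 → s1 → s2 → s2  → end s2, accepted
w4: s0 → s1 → s2 → s2  → end s2, accepted
w5: s0 → s1 → s2 → s2 → s1 → s0 → s1  → end s1, rejected

3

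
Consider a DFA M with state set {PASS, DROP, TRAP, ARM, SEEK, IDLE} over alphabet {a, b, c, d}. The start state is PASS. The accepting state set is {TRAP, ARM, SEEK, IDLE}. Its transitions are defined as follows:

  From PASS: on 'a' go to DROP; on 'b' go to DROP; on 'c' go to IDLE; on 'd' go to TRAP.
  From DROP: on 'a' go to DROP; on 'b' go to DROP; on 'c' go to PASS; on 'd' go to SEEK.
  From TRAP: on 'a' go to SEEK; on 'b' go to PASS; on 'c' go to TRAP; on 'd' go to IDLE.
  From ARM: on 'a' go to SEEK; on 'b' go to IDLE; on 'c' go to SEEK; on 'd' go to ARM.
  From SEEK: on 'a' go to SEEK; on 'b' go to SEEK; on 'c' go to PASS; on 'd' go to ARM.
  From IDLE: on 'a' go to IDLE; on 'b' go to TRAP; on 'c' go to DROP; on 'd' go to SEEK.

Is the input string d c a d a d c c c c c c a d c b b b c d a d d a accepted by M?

Yes

Trace: PASS -d-> TRAP -c-> TRAP -a-> SEEK -d-> ARM -a-> SEEK -d-> ARM -c-> SEEK -c-> PASS -c-> IDLE -c-> DROP -c-> PASS -c-> IDLE -a-> IDLE -d-> SEEK -c-> PASS -b-> DROP -b-> DROP -b-> DROP -c-> PASS -d-> TRAP -a-> SEEK -d-> ARM -d-> ARM -a-> SEEK
End state SEEK is accepting.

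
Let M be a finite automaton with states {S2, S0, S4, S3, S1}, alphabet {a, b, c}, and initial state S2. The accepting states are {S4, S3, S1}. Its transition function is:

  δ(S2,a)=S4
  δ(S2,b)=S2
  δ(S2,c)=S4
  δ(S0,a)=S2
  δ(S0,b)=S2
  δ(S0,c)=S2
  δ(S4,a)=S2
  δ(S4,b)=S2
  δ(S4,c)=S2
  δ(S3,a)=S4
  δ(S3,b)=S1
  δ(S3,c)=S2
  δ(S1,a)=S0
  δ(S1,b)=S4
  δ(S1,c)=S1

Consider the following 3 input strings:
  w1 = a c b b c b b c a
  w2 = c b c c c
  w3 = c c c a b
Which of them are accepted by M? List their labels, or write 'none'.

w1: Trace: S2 -a-> S4 -c-> S2 -b-> S2 -b-> S2 -c-> S4 -b-> S2 -b-> S2 -c-> S4 -a-> S2  → end S2, rejected
w2: Trace: S2 -c-> S4 -b-> S2 -c-> S4 -c-> S2 -c-> S4  → end S4, accepted
w3: Trace: S2 -c-> S4 -c-> S2 -c-> S4 -a-> S2 -b-> S2  → end S2, rejected

w2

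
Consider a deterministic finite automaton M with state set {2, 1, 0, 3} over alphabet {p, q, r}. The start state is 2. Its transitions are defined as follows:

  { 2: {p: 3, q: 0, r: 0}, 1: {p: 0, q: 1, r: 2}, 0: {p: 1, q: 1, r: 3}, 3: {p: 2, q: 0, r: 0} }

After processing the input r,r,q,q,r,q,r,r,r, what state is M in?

3

Trace: 2 -r-> 0 -r-> 3 -q-> 0 -q-> 1 -r-> 2 -q-> 0 -r-> 3 -r-> 0 -r-> 3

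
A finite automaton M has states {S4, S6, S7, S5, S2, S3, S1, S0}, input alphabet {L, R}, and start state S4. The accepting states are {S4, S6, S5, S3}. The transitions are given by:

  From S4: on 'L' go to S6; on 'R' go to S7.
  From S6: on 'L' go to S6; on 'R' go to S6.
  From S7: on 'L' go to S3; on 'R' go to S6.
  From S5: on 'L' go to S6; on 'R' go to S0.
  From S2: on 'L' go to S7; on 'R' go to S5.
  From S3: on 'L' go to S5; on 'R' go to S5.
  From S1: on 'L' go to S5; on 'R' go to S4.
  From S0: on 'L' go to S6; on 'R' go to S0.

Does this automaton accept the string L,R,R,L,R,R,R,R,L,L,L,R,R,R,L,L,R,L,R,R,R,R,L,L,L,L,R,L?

start at S4
read 'L': S4 → S6
read 'R': S6 → S6
read 'R': S6 → S6
read 'L': S6 → S6
read 'R': S6 → S6
read 'R': S6 → S6
read 'R': S6 → S6
read 'R': S6 → S6
read 'L': S6 → S6
read 'L': S6 → S6
read 'L': S6 → S6
read 'R': S6 → S6
read 'R': S6 → S6
read 'R': S6 → S6
read 'L': S6 → S6
read 'L': S6 → S6
read 'R': S6 → S6
read 'L': S6 → S6
read 'R': S6 → S6
read 'R': S6 → S6
read 'R': S6 → S6
read 'R': S6 → S6
read 'L': S6 → S6
read 'L': S6 → S6
read 'L': S6 → S6
read 'L': S6 → S6
read 'R': S6 → S6
read 'L': S6 → S6
End state S6 is accepting.

Yes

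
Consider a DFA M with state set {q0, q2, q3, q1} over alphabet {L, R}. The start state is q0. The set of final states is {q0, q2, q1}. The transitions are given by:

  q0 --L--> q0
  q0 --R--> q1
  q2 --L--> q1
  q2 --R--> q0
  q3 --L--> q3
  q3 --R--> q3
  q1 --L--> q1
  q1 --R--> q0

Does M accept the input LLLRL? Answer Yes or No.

Yes

q0 → q0 → q0 → q0 → q1 → q1
End state q1 is accepting.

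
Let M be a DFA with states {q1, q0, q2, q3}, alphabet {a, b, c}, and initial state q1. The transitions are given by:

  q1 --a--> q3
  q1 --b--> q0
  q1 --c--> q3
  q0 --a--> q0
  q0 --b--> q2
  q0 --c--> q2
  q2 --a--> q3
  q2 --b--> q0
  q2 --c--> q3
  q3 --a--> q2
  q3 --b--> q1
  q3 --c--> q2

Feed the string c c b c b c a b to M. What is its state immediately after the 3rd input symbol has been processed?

q0

Trace: q1 -c-> q3 -c-> q2 -b-> q0
After 3 symbols: q0.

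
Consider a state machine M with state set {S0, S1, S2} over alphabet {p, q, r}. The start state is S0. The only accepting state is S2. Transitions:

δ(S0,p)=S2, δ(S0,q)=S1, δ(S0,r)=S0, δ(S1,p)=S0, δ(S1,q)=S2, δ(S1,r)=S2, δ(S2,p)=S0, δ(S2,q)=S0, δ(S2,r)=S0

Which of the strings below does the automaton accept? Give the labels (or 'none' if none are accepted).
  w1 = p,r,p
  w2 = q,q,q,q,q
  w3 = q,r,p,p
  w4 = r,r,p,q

w1, w2, w3

w1: Trace: S0 -p-> S2 -r-> S0 -p-> S2  → end S2, accepted
w2: Trace: S0 -q-> S1 -q-> S2 -q-> S0 -q-> S1 -q-> S2  → end S2, accepted
w3: Trace: S0 -q-> S1 -r-> S2 -p-> S0 -p-> S2  → end S2, accepted
w4: Trace: S0 -r-> S0 -r-> S0 -p-> S2 -q-> S0  → end S0, rejected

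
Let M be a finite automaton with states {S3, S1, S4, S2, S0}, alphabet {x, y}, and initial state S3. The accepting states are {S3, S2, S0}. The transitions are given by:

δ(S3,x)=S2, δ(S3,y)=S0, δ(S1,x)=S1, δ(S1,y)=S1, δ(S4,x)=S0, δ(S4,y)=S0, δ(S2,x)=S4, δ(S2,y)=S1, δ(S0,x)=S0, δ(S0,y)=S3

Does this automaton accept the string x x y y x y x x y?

S3 → S2 → S4 → S0 → S3 → S2 → S1 → S1 → S1 → S1
End state S1 is not accepting.

No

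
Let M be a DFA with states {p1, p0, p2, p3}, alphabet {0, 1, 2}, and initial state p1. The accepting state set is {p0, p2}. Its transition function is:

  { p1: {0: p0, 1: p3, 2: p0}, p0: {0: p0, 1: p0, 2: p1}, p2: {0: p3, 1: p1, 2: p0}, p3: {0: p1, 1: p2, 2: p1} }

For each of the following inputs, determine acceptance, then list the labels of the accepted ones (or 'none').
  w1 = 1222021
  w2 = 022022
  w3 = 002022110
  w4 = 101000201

w2, w3, w4

w1:
  start at p1
  read '1': p1 → p3
  read '2': p3 → p1
  read '2': p1 → p0
  read '2': p0 → p1
  read '0': p1 → p0
  read '2': p0 → p1
  read '1': p1 → p3
  end p3, rejected
w2:
  start at p1
  read '0': p1 → p0
  read '2': p0 → p1
  read '2': p1 → p0
  read '0': p0 → p0
  read '2': p0 → p1
  read '2': p1 → p0
  end p0, accepted
w3:
  start at p1
  read '0': p1 → p0
  read '0': p0 → p0
  read '2': p0 → p1
  read '0': p1 → p0
  read '2': p0 → p1
  read '2': p1 → p0
  read '1': p0 → p0
  read '1': p0 → p0
  read '0': p0 → p0
  end p0, accepted
w4:
  start at p1
  read '1': p1 → p3
  read '0': p3 → p1
  read '1': p1 → p3
  read '0': p3 → p1
  read '0': p1 → p0
  read '0': p0 → p0
  read '2': p0 → p1
  read '0': p1 → p0
  read '1': p0 → p0
  end p0, accepted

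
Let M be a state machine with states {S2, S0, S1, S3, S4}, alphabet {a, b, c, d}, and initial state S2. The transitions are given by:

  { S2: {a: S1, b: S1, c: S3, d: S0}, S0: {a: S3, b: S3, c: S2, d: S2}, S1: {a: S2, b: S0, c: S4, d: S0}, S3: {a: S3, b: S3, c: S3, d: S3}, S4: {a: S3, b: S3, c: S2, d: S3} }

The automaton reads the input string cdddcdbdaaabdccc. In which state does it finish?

S3

S2 → S3 → S3 → S3 → S3 → S3 → S3 → S3 → S3 → S3 → S3 → S3 → S3 → S3 → S3 → S3 → S3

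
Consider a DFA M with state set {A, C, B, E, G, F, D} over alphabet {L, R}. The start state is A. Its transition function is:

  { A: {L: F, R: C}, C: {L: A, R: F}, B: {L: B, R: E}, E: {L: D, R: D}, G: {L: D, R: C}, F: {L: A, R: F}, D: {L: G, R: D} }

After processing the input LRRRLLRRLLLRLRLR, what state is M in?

C

Trace: A -L-> F -R-> F -R-> F -R-> F -L-> A -L-> F -R-> F -R-> F -L-> A -L-> F -L-> A -R-> C -L-> A -R-> C -L-> A -R-> C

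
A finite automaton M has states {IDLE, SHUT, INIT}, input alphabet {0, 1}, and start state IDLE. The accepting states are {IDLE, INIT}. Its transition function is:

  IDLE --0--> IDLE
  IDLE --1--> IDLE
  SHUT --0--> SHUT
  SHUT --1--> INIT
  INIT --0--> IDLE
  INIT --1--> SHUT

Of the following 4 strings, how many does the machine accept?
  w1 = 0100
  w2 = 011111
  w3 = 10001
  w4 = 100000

4

w1: IDLE → IDLE → IDLE → IDLE → IDLE  → end IDLE, accepted
w2: IDLE → IDLE → IDLE → IDLE → IDLE → IDLE → IDLE  → end IDLE, accepted
w3: IDLE → IDLE → IDLE → IDLE → IDLE → IDLE  → end IDLE, accepted
w4: IDLE → IDLE → IDLE → IDLE → IDLE → IDLE → IDLE  → end IDLE, accepted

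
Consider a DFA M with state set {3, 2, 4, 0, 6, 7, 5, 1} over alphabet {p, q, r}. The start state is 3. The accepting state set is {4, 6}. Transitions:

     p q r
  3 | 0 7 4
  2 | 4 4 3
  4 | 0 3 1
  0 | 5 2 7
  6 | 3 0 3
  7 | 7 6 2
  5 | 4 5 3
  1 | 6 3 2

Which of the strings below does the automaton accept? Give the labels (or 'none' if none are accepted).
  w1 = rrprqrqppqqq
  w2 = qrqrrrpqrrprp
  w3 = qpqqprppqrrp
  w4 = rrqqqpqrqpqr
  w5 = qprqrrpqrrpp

none

w1:
  start at 3
  read 'r': 3 → 4
  read 'r': 4 → 1
  read 'p': 1 → 6
  read 'r': 6 → 3
  read 'q': 3 → 7
  read 'r': 7 → 2
  read 'q': 2 → 4
  read 'p': 4 → 0
  read 'p': 0 → 5
  read 'q': 5 → 5
  read 'q': 5 → 5
  read 'q': 5 → 5
  end 5, rejected
w2:
  start at 3
  read 'q': 3 → 7
  read 'r': 7 → 2
  read 'q': 2 → 4
  read 'r': 4 → 1
  read 'r': 1 → 2
  read 'r': 2 → 3
  read 'p': 3 → 0
  read 'q': 0 → 2
  read 'r': 2 → 3
  read 'r': 3 → 4
  read 'p': 4 → 0
  read 'r': 0 → 7
  read 'p': 7 → 7
  end 7, rejected
w3:
  start at 3
  read 'q': 3 → 7
  read 'p': 7 → 7
  read 'q': 7 → 6
  read 'q': 6 → 0
  read 'p': 0 → 5
  read 'r': 5 → 3
  read 'p': 3 → 0
  read 'p': 0 → 5
  read 'q': 5 → 5
  read 'r': 5 → 3
  read 'r': 3 → 4
  read 'p': 4 → 0
  end 0, rejected
w4:
  start at 3
  read 'r': 3 → 4
  read 'r': 4 → 1
  read 'q': 1 → 3
  read 'q': 3 → 7
  read 'q': 7 → 6
  read 'p': 6 → 3
  read 'q': 3 → 7
  read 'r': 7 → 2
  read 'q': 2 → 4
  read 'p': 4 → 0
  read 'q': 0 → 2
  read 'r': 2 → 3
  end 3, rejected
w5:
  start at 3
  read 'q': 3 → 7
  read 'p': 7 → 7
  read 'r': 7 → 2
  read 'q': 2 → 4
  read 'r': 4 → 1
  read 'r': 1 → 2
  read 'p': 2 → 4
  read 'q': 4 → 3
  read 'r': 3 → 4
  read 'r': 4 → 1
  read 'p': 1 → 6
  read 'p': 6 → 3
  end 3, rejected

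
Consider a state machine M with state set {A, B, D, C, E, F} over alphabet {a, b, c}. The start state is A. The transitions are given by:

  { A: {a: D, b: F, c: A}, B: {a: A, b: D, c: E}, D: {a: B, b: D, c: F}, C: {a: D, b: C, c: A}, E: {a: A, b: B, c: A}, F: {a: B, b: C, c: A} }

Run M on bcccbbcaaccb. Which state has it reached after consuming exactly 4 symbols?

A

Trace: A -b-> F -c-> A -c-> A -c-> A
After 4 symbols: A.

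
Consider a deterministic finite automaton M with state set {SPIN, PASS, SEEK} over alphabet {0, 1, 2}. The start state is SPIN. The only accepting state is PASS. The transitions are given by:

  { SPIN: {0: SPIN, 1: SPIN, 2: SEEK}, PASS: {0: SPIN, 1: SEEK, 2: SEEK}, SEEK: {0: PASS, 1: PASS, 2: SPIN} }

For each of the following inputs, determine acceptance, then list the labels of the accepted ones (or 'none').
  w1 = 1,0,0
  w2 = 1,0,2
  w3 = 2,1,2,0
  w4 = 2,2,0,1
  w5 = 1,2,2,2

w1: Trace: SPIN -1-> SPIN -0-> SPIN -0-> SPIN  → end SPIN, rejected
w2: Trace: SPIN -1-> SPIN -0-> SPIN -2-> SEEK  → end SEEK, rejected
w3: Trace: SPIN -2-> SEEK -1-> PASS -2-> SEEK -0-> PASS  → end PASS, accepted
w4: Trace: SPIN -2-> SEEK -2-> SPIN -0-> SPIN -1-> SPIN  → end SPIN, rejected
w5: Trace: SPIN -1-> SPIN -2-> SEEK -2-> SPIN -2-> SEEK  → end SEEK, rejected

w3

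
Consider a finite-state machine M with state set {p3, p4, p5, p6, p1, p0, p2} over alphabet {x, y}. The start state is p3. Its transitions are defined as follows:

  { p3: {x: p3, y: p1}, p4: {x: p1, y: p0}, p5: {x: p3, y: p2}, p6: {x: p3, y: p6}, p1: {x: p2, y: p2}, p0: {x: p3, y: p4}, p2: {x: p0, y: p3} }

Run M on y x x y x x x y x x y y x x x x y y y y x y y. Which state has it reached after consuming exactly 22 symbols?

p3

start at p3
read 'y': p3 → p1
read 'x': p1 → p2
read 'x': p2 → p0
read 'y': p0 → p4
read 'x': p4 → p1
read 'x': p1 → p2
read 'x': p2 → p0
read 'y': p0 → p4
read 'x': p4 → p1
read 'x': p1 → p2
read 'y': p2 → p3
read 'y': p3 → p1
read 'x': p1 → p2
read 'x': p2 → p0
read 'x': p0 → p3
read 'x': p3 → p3
read 'y': p3 → p1
read 'y': p1 → p2
read 'y': p2 → p3
read 'y': p3 → p1
read 'x': p1 → p2
read 'y': p2 → p3
After 22 symbols: p3.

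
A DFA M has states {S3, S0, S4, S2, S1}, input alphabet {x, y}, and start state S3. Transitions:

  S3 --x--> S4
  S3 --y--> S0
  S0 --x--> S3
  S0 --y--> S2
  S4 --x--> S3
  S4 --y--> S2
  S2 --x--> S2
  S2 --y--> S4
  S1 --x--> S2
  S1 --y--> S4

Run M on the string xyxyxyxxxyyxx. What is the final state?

Trace: S3 -x-> S4 -y-> S2 -x-> S2 -y-> S4 -x-> S3 -y-> S0 -x-> S3 -x-> S4 -x-> S3 -y-> S0 -y-> S2 -x-> S2 -x-> S2

S2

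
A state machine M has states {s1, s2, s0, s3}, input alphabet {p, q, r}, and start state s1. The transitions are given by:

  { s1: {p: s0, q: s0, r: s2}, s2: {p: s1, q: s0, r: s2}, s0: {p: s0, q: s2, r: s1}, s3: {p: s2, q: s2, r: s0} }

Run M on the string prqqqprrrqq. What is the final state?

s2

Trace: s1 -p-> s0 -r-> s1 -q-> s0 -q-> s2 -q-> s0 -p-> s0 -r-> s1 -r-> s2 -r-> s2 -q-> s0 -q-> s2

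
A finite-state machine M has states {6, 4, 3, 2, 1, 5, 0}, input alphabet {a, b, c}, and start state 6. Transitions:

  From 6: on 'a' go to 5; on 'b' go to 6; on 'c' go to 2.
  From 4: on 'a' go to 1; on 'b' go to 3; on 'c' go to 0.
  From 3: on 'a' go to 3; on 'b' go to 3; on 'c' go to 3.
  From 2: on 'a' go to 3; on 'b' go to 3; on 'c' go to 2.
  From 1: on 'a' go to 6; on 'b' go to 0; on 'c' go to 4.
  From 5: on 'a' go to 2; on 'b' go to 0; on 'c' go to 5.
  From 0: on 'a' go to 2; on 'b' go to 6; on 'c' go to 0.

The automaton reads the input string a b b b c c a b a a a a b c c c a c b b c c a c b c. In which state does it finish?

3

start at 6
read 'a': 6 → 5
read 'b': 5 → 0
read 'b': 0 → 6
read 'b': 6 → 6
read 'c': 6 → 2
read 'c': 2 → 2
read 'a': 2 → 3
read 'b': 3 → 3
read 'a': 3 → 3
read 'a': 3 → 3
read 'a': 3 → 3
read 'a': 3 → 3
read 'b': 3 → 3
read 'c': 3 → 3
read 'c': 3 → 3
read 'c': 3 → 3
read 'a': 3 → 3
read 'c': 3 → 3
read 'b': 3 → 3
read 'b': 3 → 3
read 'c': 3 → 3
read 'c': 3 → 3
read 'a': 3 → 3
read 'c': 3 → 3
read 'b': 3 → 3
read 'c': 3 → 3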